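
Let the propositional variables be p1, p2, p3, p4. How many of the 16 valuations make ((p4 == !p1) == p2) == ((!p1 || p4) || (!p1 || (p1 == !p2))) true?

Initial set: {(((p4 == !p1) == p2) == ((!p1 || p4) || (!p1 || (p1 == !p2))))}.
(((p4 == !p1) == p2) == ((!p1 || p4) || (!p1 || (p1 == !p2)))): β-rule — branch into ((p4 == !p1) == p2), ((!p1 || p4) || (!p1 || (p1 == !p2)))  //  !((p4 == !p1) == p2), !((!p1 || p4) || (!p1 || (p1 == !p2))).
  branch 1 (add ((p4 == !p1) == p2), ((!p1 || p4) || (!p1 || (p1 == !p2)))):
    ((p4 == !p1) == p2): β-rule — branch into (p4 == !p1), p2  //  !(p4 == !p1), !p2.
      branch 1.1 (add (p4 == !p1), p2):
        ((!p1 || p4) || (!p1 || (p1 == !p2))): β-rule — branch into (!p1 || p4)  //  (!p1 || (p1 == !p2)).
          branch 1.1.1 (add (!p1 || p4)):
            (p4 == !p1): β-rule — branch into p4, !p1  //  !p4, !!p1.
              branch 1.1.1.1 (add p4, !p1):
                (!p1 || p4): β-rule — branch into !p1  //  p4.
                  branch 1.1.1.1.1 (add !p1):
                    ○ open, literals {p1=false, p2=true, p4=true}.
                  branch 1.1.1.1.2 (add p4):
                    ○ open, literals {p1=false, p2=true, p4=true}.
              branch 1.1.1.2 (add !p4, !!p1):
                (!p1 || p4): β-rule — branch into !p1  //  p4.
                  branch 1.1.1.2.1 (add !p1):
                    × closes — contains both p1 and !p1.
                  branch 1.1.1.2.2 (add p4):
                    × closes — contains both p4 and !p4.
          branch 1.1.2 (add (!p1 || (p1 == !p2))):
            (p4 == !p1): β-rule — branch into p4, !p1  //  !p4, !!p1.
              branch 1.1.2.1 (add p4, !p1):
                (!p1 || (p1 == !p2)): β-rule — branch into !p1  //  (p1 == !p2).
                  branch 1.1.2.1.1 (add !p1):
                    ○ open, literals {p1=false, p2=true, p4=true}.
                  branch 1.1.2.1.2 (add (p1 == !p2)):
                    (p1 == !p2): β-rule — branch into p1, !p2  //  !p1, !!p2.
                      branch 1.1.2.1.2.1 (add p1, !p2):
                        × closes — contains both p1 and !p1.
                      branch 1.1.2.1.2.2 (add !p1, !!p2):
                        ○ open, literals {p1=false, p2=true, p4=true}.
              branch 1.1.2.2 (add !p4, !!p1):
                (!p1 || (p1 == !p2)): β-rule — branch into !p1  //  (p1 == !p2).
                  branch 1.1.2.2.1 (add !p1):
                    × closes — contains both p1 and !p1.
                  branch 1.1.2.2.2 (add (p1 == !p2)):
                    (p1 == !p2): β-rule — branch into p1, !p2  //  !p1, !!p2.
                      branch 1.1.2.2.2.1 (add p1, !p2):
                        × closes — contains both p2 and !p2.
                      branch 1.1.2.2.2.2 (add !p1, !!p2):
                        × closes — contains both p1 and !p1.
      branch 1.2 (add !(p4 == !p1), !p2):
        ((!p1 || p4) || (!p1 || (p1 == !p2))): β-rule — branch into (!p1 || p4)  //  (!p1 || (p1 == !p2)).
          branch 1.2.1 (add (!p1 || p4)):
            !(p4 == !p1): β-rule — branch into p4, !!p1  //  !p4, !p1.
              branch 1.2.1.1 (add p4, !!p1):
                (!p1 || p4): β-rule — branch into !p1  //  p4.
                  branch 1.2.1.1.1 (add !p1):
                    × closes — contains both p1 and !p1.
                  branch 1.2.1.1.2 (add p4):
                    ○ open, literals {p1=true, p2=false, p4=true}.
              branch 1.2.1.2 (add !p4, !p1):
                (!p1 || p4): β-rule — branch into !p1  //  p4.
                  branch 1.2.1.2.1 (add !p1):
                    ○ open, literals {p1=false, p2=false, p4=false}.
                  branch 1.2.1.2.2 (add p4):
                    × closes — contains both p4 and !p4.
          branch 1.2.2 (add (!p1 || (p1 == !p2))):
            !(p4 == !p1): β-rule — branch into p4, !!p1  //  !p4, !p1.
              branch 1.2.2.1 (add p4, !!p1):
                (!p1 || (p1 == !p2)): β-rule — branch into !p1  //  (p1 == !p2).
                  branch 1.2.2.1.1 (add !p1):
                    × closes — contains both p1 and !p1.
                  branch 1.2.2.1.2 (add (p1 == !p2)):
                    (p1 == !p2): β-rule — branch into p1, !p2  //  !p1, !!p2.
                      branch 1.2.2.1.2.1 (add p1, !p2):
                        ○ open, literals {p1=true, p2=false, p4=true}.
                      branch 1.2.2.1.2.2 (add !p1, !!p2):
                        × closes — contains both p1 and !p1.
              branch 1.2.2.2 (add !p4, !p1):
                (!p1 || (p1 == !p2)): β-rule — branch into !p1  //  (p1 == !p2).
                  branch 1.2.2.2.1 (add !p1):
                    ○ open, literals {p1=false, p2=false, p4=false}.
                  branch 1.2.2.2.2 (add (p1 == !p2)):
                    (p1 == !p2): β-rule — branch into p1, !p2  //  !p1, !!p2.
                      branch 1.2.2.2.2.1 (add p1, !p2):
                        × closes — contains both p1 and !p1.
                      branch 1.2.2.2.2.2 (add !p1, !!p2):
                        × closes — contains both p2 and !p2.
  branch 2 (add !((p4 == !p1) == p2), !((!p1 || p4) || (!p1 || (p1 == !p2)))):
    !((!p1 || p4) || (!p1 || (p1 == !p2))): α-rule — add !(!p1 || p4), !(!p1 || (p1 == !p2)).
    !(!p1 || p4): α-rule — add !!p1, !p4.
    !(!p1 || (p1 == !p2)): α-rule — add !!p1, !(p1 == !p2).
    !((p4 == !p1) == p2): β-rule — branch into (p4 == !p1), !p2  //  !(p4 == !p1), p2.
      branch 2.1 (add (p4 == !p1), !p2):
        !(p1 == !p2): β-rule — branch into p1, !!p2  //  !p1, !p2.
          branch 2.1.1 (add p1, !!p2):
            × closes — contains both p2 and !p2.
          branch 2.1.2 (add !p1, !p2):
            × closes — contains both p1 and !p1.
      branch 2.2 (add !(p4 == !p1), p2):
        !(p1 == !p2): β-rule — branch into p1, !!p2  //  !p1, !p2.
          branch 2.2.1 (add p1, !!p2):
            !(p4 == !p1): β-rule — branch into p4, !!p1  //  !p4, !p1.
              branch 2.2.1.1 (add p4, !!p1):
                × closes — contains both p4 and !p4.
              branch 2.2.1.2 (add !p4, !p1):
                × closes — contains both p1 and !p1.
          branch 2.2.2 (add !p1, !p2):
            × closes — contains both p1 and !p1.
17 branches closed, 8 open.
Each open branch fixes some atoms; the unmentioned ones are free. Counting distinct full assignments: branch {p1=false, p2=true, p4=true} (p3) contributes 2 new; branch {p1=false, p2=true, p4=true} (p3) contributes 0 new; branch {p1=false, p2=true, p4=true} (p3) contributes 0 new; branch {p1=false, p2=true, p4=true} (p3) contributes 0 new; branch {p1=true, p2=false, p4=true} (p3) contributes 2 new; branch {p1=false, p2=false, p4=false} (p3) contributes 2 new; branch {p1=true, p2=false, p4=true} (p3) contributes 0 new; branch {p1=false, p2=false, p4=false} (p3) contributes 0 new. Total: 6.

6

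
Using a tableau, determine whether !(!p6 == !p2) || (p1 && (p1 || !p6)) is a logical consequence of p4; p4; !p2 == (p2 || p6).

Initial set: {T p4; T p4; T (!p2 == (p2 || p6)); F (!(!p6 == !p2) || (p1 && (p1 || !p6)))}.
F (!(!p6 == !p2) || (p1 && (p1 || !p6))): α-rule — add F !(!p6 == !p2), F (p1 && (p1 || !p6)).
T (!p2 == (p2 || p6)): β-rule — branch into T !p2, T (p2 || p6)  //  F !p2, F (p2 || p6).
  branch 1 (add T !p2, T (p2 || p6)):
    F !(!p6 == !p2): β-rule — branch into T !p6, T !p2  //  F !p6, F !p2.
      branch 1.1 (add T !p6, T !p2):
        F (p1 && (p1 || !p6)): β-rule — branch into F p1  //  F (p1 || !p6).
          branch 1.1.1 (add F p1):
            T (p2 || p6): β-rule — branch into T p2  //  T p6.
              branch 1.1.1.1 (add T p2):
                × closes — contains both p2 and !p2.
              branch 1.1.1.2 (add T p6):
                × closes — contains both p6 and !p6.
          branch 1.1.2 (add F (p1 || !p6)):
            F (p1 || !p6): α-rule — add F p1, F !p6.
            × closes — contains both p6 and !p6.
      branch 1.2 (add F !p6, F !p2):
        × closes — contains both p2 and !p2.
  branch 2 (add F !p2, F (p2 || p6)):
    F (p2 || p6): α-rule — add F p2, F p6.
    × closes — contains both p2 and !p2.
All 5 branches close.
Every branch closed, so the premises entail the conclusion.

Yes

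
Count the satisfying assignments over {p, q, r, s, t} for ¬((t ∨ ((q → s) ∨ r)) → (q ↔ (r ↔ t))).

Initial set: {¬((t ∨ ((q → s) ∨ r)) → (q ↔ (r ↔ t)))}.
¬((t ∨ ((q → s) ∨ r)) → (q ↔ (r ↔ t))): α-rule — add (t ∨ ((q → s) ∨ r)), ¬(q ↔ (r ↔ t)).
(t ∨ ((q → s) ∨ r)): β-rule — branch into t  //  ((q → s) ∨ r).
  branch 1 (add t):
    ¬(q ↔ (r ↔ t)): β-rule — branch into q, ¬(r ↔ t)  //  ¬q, (r ↔ t).
      branch 1.1 (add q, ¬(r ↔ t)):
        ¬(r ↔ t): β-rule — branch into r, ¬t  //  ¬r, t.
          branch 1.1.1 (add r, ¬t):
            × closes — contains both t and ¬t.
          branch 1.1.2 (add ¬r, t):
            ○ open, literals {q=T, r=F, t=T}.
      branch 1.2 (add ¬q, (r ↔ t)):
        (r ↔ t): β-rule — branch into r, t  //  ¬r, ¬t.
          branch 1.2.1 (add r, t):
            ○ open, literals {q=F, r=T, t=T}.
          branch 1.2.2 (add ¬r, ¬t):
            × closes — contains both t and ¬t.
  branch 2 (add ((q → s) ∨ r)):
    ¬(q ↔ (r ↔ t)): β-rule — branch into q, ¬(r ↔ t)  //  ¬q, (r ↔ t).
      branch 2.1 (add q, ¬(r ↔ t)):
        ((q → s) ∨ r): β-rule — branch into (q → s)  //  r.
          branch 2.1.1 (add (q → s)):
            ¬(r ↔ t): β-rule — branch into r, ¬t  //  ¬r, t.
              branch 2.1.1.1 (add r, ¬t):
                (q → s): β-rule — branch into ¬q  //  s.
                  branch 2.1.1.1.1 (add ¬q):
                    × closes — contains both q and ¬q.
                  branch 2.1.1.1.2 (add s):
                    ○ open, literals {q=T, r=T, s=T, t=F}.
              branch 2.1.1.2 (add ¬r, t):
                (q → s): β-rule — branch into ¬q  //  s.
                  branch 2.1.1.2.1 (add ¬q):
                    × closes — contains both q and ¬q.
                  branch 2.1.1.2.2 (add s):
                    ○ open, literals {q=T, r=F, s=T, t=T}.
          branch 2.1.2 (add r):
            ¬(r ↔ t): β-rule — branch into r, ¬t  //  ¬r, t.
              branch 2.1.2.1 (add r, ¬t):
                ○ open, literals {q=T, r=T, t=F}.
              branch 2.1.2.2 (add ¬r, t):
                × closes — contains both r and ¬r.
      branch 2.2 (add ¬q, (r ↔ t)):
        ((q → s) ∨ r): β-rule — branch into (q → s)  //  r.
          branch 2.2.1 (add (q → s)):
            (r ↔ t): β-rule — branch into r, t  //  ¬r, ¬t.
              branch 2.2.1.1 (add r, t):
                (q → s): β-rule — branch into ¬q  //  s.
                  branch 2.2.1.1.1 (add ¬q):
                    ○ open, literals {q=F, r=T, t=T}.
                  branch 2.2.1.1.2 (add s):
                    ○ open, literals {q=F, r=T, s=T, t=T}.
              branch 2.2.1.2 (add ¬r, ¬t):
                (q → s): β-rule — branch into ¬q  //  s.
                  branch 2.2.1.2.1 (add ¬q):
                    ○ open, literals {q=F, r=F, t=F}.
                  branch 2.2.1.2.2 (add s):
                    ○ open, literals {q=F, r=F, s=T, t=F}.
          branch 2.2.2 (add r):
            (r ↔ t): β-rule — branch into r, t  //  ¬r, ¬t.
              branch 2.2.2.1 (add r, t):
                ○ open, literals {q=F, r=T, t=T}.
              branch 2.2.2.2 (add ¬r, ¬t):
                × closes — contains both r and ¬r.
6 branches closed, 10 open.
Each open branch fixes some atoms; the unmentioned ones are free. Counting distinct full assignments: branch {q=T, r=F, t=T} (p, s) contributes 4 new; branch {q=F, r=T, t=T} (p, s) contributes 4 new; branch {q=T, r=T, s=T, t=F} (p) contributes 2 new; branch {q=T, r=F, s=T, t=T} (p) contributes 0 new; branch {q=T, r=T, t=F} (p, s) contributes 2 new; branch {q=F, r=T, t=T} (p, s) contributes 0 new; branch {q=F, r=T, s=T, t=T} (p) contributes 0 new; branch {q=F, r=F, t=F} (p, s) contributes 4 new; branch {q=F, r=F, s=T, t=F} (p) contributes 0 new; branch {q=F, r=T, t=T} (p, s) contributes 0 new. Total: 16.

16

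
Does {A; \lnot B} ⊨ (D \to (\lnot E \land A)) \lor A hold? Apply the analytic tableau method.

Initial set: {A; \lnot B; \lnot ((D \to (\lnot E \land A)) \lor A)}.
\lnot ((D \to (\lnot E \land A)) \lor A): α-rule — add \lnot (D \to (\lnot E \land A)), \lnot A.
× closes — contains both A and \lnot A.
All 1 branch closes.
Every branch closed, so the premises entail the conclusion.

Yes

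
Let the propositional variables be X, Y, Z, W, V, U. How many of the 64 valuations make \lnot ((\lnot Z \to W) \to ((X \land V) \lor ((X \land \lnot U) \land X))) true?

30

Initial set: {\lnot ((\lnot Z \to W) \to ((X \land V) \lor ((X \land \lnot U) \land X)))}.
\lnot ((\lnot Z \to W) \to ((X \land V) \lor ((X \land \lnot U) \land X))): α-rule — add (\lnot Z \to W), \lnot ((X \land V) \lor ((X \land \lnot U) \land X)).
\lnot ((X \land V) \lor ((X \land \lnot U) \land X)): α-rule — add \lnot (X \land V), \lnot ((X \land \lnot U) \land X).
(\lnot Z \to W): β-rule — branch into \lnot \lnot Z  //  W.
  branch 1 (add \lnot \lnot Z):
    \lnot (X \land V): β-rule — branch into \lnot X  //  \lnot V.
      branch 1.1 (add \lnot X):
        \lnot ((X \land \lnot U) \land X): β-rule — branch into \lnot (X \land \lnot U)  //  \lnot X.
          branch 1.1.1 (add \lnot (X \land \lnot U)):
            \lnot (X \land \lnot U): β-rule — branch into \lnot X  //  \lnot \lnot U.
              branch 1.1.1.1 (add \lnot X):
                ○ open, literals {X=0, Z=1}.
              branch 1.1.1.2 (add \lnot \lnot U):
                ○ open, literals {U=1, X=0, Z=1}.
          branch 1.1.2 (add \lnot X):
            ○ open, literals {X=0, Z=1}.
      branch 1.2 (add \lnot V):
        \lnot ((X \land \lnot U) \land X): β-rule — branch into \lnot (X \land \lnot U)  //  \lnot X.
          branch 1.2.1 (add \lnot (X \land \lnot U)):
            \lnot (X \land \lnot U): β-rule — branch into \lnot X  //  \lnot \lnot U.
              branch 1.2.1.1 (add \lnot X):
                ○ open, literals {V=0, X=0, Z=1}.
              branch 1.2.1.2 (add \lnot \lnot U):
                ○ open, literals {U=1, V=0, Z=1}.
          branch 1.2.2 (add \lnot X):
            ○ open, literals {V=0, X=0, Z=1}.
  branch 2 (add W):
    \lnot (X \land V): β-rule — branch into \lnot X  //  \lnot V.
      branch 2.1 (add \lnot X):
        \lnot ((X \land \lnot U) \land X): β-rule — branch into \lnot (X \land \lnot U)  //  \lnot X.
          branch 2.1.1 (add \lnot (X \land \lnot U)):
            \lnot (X \land \lnot U): β-rule — branch into \lnot X  //  \lnot \lnot U.
              branch 2.1.1.1 (add \lnot X):
                ○ open, literals {W=1, X=0}.
              branch 2.1.1.2 (add \lnot \lnot U):
                ○ open, literals {U=1, W=1, X=0}.
          branch 2.1.2 (add \lnot X):
            ○ open, literals {W=1, X=0}.
      branch 2.2 (add \lnot V):
        \lnot ((X \land \lnot U) \land X): β-rule — branch into \lnot (X \land \lnot U)  //  \lnot X.
          branch 2.2.1 (add \lnot (X \land \lnot U)):
            \lnot (X \land \lnot U): β-rule — branch into \lnot X  //  \lnot \lnot U.
              branch 2.2.1.1 (add \lnot X):
                ○ open, literals {V=0, W=1, X=0}.
              branch 2.2.1.2 (add \lnot \lnot U):
                ○ open, literals {U=1, V=0, W=1}.
          branch 2.2.2 (add \lnot X):
            ○ open, literals {V=0, W=1, X=0}.
0 branches closed, 12 open.
Each open branch fixes some atoms; the unmentioned ones are free. Counting distinct full assignments: branch {X=0, Z=1} (Y, W, V, U) contributes 16 new; branch {U=1, X=0, Z=1} (Y, W, V) contributes 0 new; branch {X=0, Z=1} (Y, W, V, U) contributes 0 new; branch {V=0, X=0, Z=1} (Y, W, U) contributes 0 new; branch {U=1, V=0, Z=1} (X, Y, W) contributes 4 new; branch {V=0, X=0, Z=1} (Y, W, U) contributes 0 new; branch {W=1, X=0} (Y, Z, V, U) contributes 8 new; branch {U=1, W=1, X=0} (Y, Z, V) contributes 0 new; branch {W=1, X=0} (Y, Z, V, U) contributes 0 new; branch {V=0, W=1, X=0} (Y, Z, U) contributes 0 new; branch {U=1, V=0, W=1} (X, Y, Z) contributes 2 new; branch {V=0, W=1, X=0} (Y, Z, U) contributes 0 new. Total: 30.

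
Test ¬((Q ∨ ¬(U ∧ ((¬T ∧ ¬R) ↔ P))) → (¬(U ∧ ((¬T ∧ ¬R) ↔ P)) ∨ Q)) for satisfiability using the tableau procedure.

Unsatisfiable

Initial set: {¬((Q ∨ ¬(U ∧ ((¬T ∧ ¬R) ↔ P))) → (¬(U ∧ ((¬T ∧ ¬R) ↔ P)) ∨ Q))}.
¬((Q ∨ ¬(U ∧ ((¬T ∧ ¬R) ↔ P))) → (¬(U ∧ ((¬T ∧ ¬R) ↔ P)) ∨ Q)): α-rule — add (Q ∨ ¬(U ∧ ((¬T ∧ ¬R) ↔ P))), ¬(¬(U ∧ ((¬T ∧ ¬R) ↔ P)) ∨ Q).
¬(¬(U ∧ ((¬T ∧ ¬R) ↔ P)) ∨ Q): α-rule — add ¬¬(U ∧ ((¬T ∧ ¬R) ↔ P)), ¬Q.
¬¬(U ∧ ((¬T ∧ ¬R) ↔ P)): α-rule — add U, ((¬T ∧ ¬R) ↔ P).
(Q ∨ ¬(U ∧ ((¬T ∧ ¬R) ↔ P))): β-rule — branch into Q  //  ¬(U ∧ ((¬T ∧ ¬R) ↔ P)).
  branch 1 (add Q):
    × closes — contains both Q and ¬Q.
  branch 2 (add ¬(U ∧ ((¬T ∧ ¬R) ↔ P))):
    ((¬T ∧ ¬R) ↔ P): β-rule — branch into (¬T ∧ ¬R), P  //  ¬(¬T ∧ ¬R), ¬P.
      branch 2.1 (add (¬T ∧ ¬R), P):
        (¬T ∧ ¬R): α-rule — add ¬T, ¬R.
        ¬(U ∧ ((¬T ∧ ¬R) ↔ P)): β-rule — branch into ¬U  //  ¬((¬T ∧ ¬R) ↔ P).
          branch 2.1.1 (add ¬U):
            × closes — contains both U and ¬U.
          branch 2.1.2 (add ¬((¬T ∧ ¬R) ↔ P)):
            ¬((¬T ∧ ¬R) ↔ P): β-rule — branch into (¬T ∧ ¬R), ¬P  //  ¬(¬T ∧ ¬R), P.
              branch 2.1.2.1 (add (¬T ∧ ¬R), ¬P):
                × closes — contains both P and ¬P.
              branch 2.1.2.2 (add ¬(¬T ∧ ¬R), P):
                ¬(¬T ∧ ¬R): β-rule — branch into ¬¬T  //  ¬¬R.
                  branch 2.1.2.2.1 (add ¬¬T):
                    × closes — contains both T and ¬T.
                  branch 2.1.2.2.2 (add ¬¬R):
                    × closes — contains both R and ¬R.
      branch 2.2 (add ¬(¬T ∧ ¬R), ¬P):
        ¬(U ∧ ((¬T ∧ ¬R) ↔ P)): β-rule — branch into ¬U  //  ¬((¬T ∧ ¬R) ↔ P).
          branch 2.2.1 (add ¬U):
            × closes — contains both U and ¬U.
          branch 2.2.2 (add ¬((¬T ∧ ¬R) ↔ P)):
            ¬(¬T ∧ ¬R): β-rule — branch into ¬¬T  //  ¬¬R.
              branch 2.2.2.1 (add ¬¬T):
                ¬((¬T ∧ ¬R) ↔ P): β-rule — branch into (¬T ∧ ¬R), ¬P  //  ¬(¬T ∧ ¬R), P.
                  branch 2.2.2.1.1 (add (¬T ∧ ¬R), ¬P):
                    (¬T ∧ ¬R): α-rule — add ¬T, ¬R.
                    × closes — contains both T and ¬T.
                  branch 2.2.2.1.2 (add ¬(¬T ∧ ¬R), P):
                    × closes — contains both P and ¬P.
              branch 2.2.2.2 (add ¬¬R):
                ¬((¬T ∧ ¬R) ↔ P): β-rule — branch into (¬T ∧ ¬R), ¬P  //  ¬(¬T ∧ ¬R), P.
                  branch 2.2.2.2.1 (add (¬T ∧ ¬R), ¬P):
                    (¬T ∧ ¬R): α-rule — add ¬T, ¬R.
                    × closes — contains both R and ¬R.
                  branch 2.2.2.2.2 (add ¬(¬T ∧ ¬R), P):
                    × closes — contains both P and ¬P.
All 10 branches close.
Every branch closed; the formula is unsatisfiable.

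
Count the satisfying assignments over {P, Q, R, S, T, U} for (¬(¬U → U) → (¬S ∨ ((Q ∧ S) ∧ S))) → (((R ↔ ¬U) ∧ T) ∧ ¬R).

Initial set: {T ((¬(¬U → U) → (¬S ∨ ((Q ∧ S) ∧ S))) → (((R ↔ ¬U) ∧ T) ∧ ¬R))}.
T ((¬(¬U → U) → (¬S ∨ ((Q ∧ S) ∧ S))) → (((R ↔ ¬U) ∧ T) ∧ ¬R)): β-rule — branch into F (¬(¬U → U) → (¬S ∨ ((Q ∧ S) ∧ S)))  //  T (((R ↔ ¬U) ∧ T) ∧ ¬R).
  branch 1 (add F (¬(¬U → U) → (¬S ∨ ((Q ∧ S) ∧ S)))):
    F (¬(¬U → U) → (¬S ∨ ((Q ∧ S) ∧ S))): α-rule — add T ¬(¬U → U), F (¬S ∨ ((Q ∧ S) ∧ S)).
    T ¬(¬U → U): α-rule — add T ¬U, F U.
    F (¬S ∨ ((Q ∧ S) ∧ S)): α-rule — add F ¬S, F ((Q ∧ S) ∧ S).
    F ((Q ∧ S) ∧ S): β-rule — branch into F (Q ∧ S)  //  F S.
      branch 1.1 (add F (Q ∧ S)):
        F (Q ∧ S): β-rule — branch into F Q  //  F S.
          branch 1.1.1 (add F Q):
            ○ open, literals {Q=0, S=1, U=0}.
          branch 1.1.2 (add F S):
            × closes — contains both S and ¬S.
      branch 1.2 (add F S):
        × closes — contains both S and ¬S.
  branch 2 (add T (((R ↔ ¬U) ∧ T) ∧ ¬R)):
    T (((R ↔ ¬U) ∧ T) ∧ ¬R): α-rule — add T ((R ↔ ¬U) ∧ T), T ¬R.
    T ((R ↔ ¬U) ∧ T): α-rule — add T (R ↔ ¬U), T T.
    T (R ↔ ¬U): β-rule — branch into T R, T ¬U  //  F R, F ¬U.
      branch 2.1 (add T R, T ¬U):
        × closes — contains both R and ¬R.
      branch 2.2 (add F R, F ¬U):
        ○ open, literals {R=0, T=1, U=1}.
3 branches closed, 2 open.
Each open branch fixes some atoms; the unmentioned ones are free. Counting distinct full assignments: branch {Q=0, S=1, U=0} (P, R, T) contributes 8 new; branch {R=0, T=1, U=1} (P, Q, S) contributes 8 new. Total: 16.

16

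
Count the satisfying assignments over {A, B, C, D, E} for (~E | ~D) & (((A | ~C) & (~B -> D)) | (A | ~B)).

Initial set: {((~E | ~D) & (((A | ~C) & (~B -> D)) | (A | ~B)))}.
((~E | ~D) & (((A | ~C) & (~B -> D)) | (A | ~B))): α-rule — add (~E | ~D), (((A | ~C) & (~B -> D)) | (A | ~B)).
(~E | ~D): β-rule — branch into ~E  //  ~D.
  branch 1 (add ~E):
    (((A | ~C) & (~B -> D)) | (A | ~B)): β-rule — branch into ((A | ~C) & (~B -> D))  //  (A | ~B).
      branch 1.1 (add ((A | ~C) & (~B -> D))):
        ((A | ~C) & (~B -> D)): α-rule — add (A | ~C), (~B -> D).
        (A | ~C): β-rule — branch into A  //  ~C.
          branch 1.1.1 (add A):
            (~B -> D): β-rule — branch into ~~B  //  D.
              branch 1.1.1.1 (add ~~B):
                ○ open, literals {A=1, B=1, E=0}.
              branch 1.1.1.2 (add D):
                ○ open, literals {A=1, D=1, E=0}.
          branch 1.1.2 (add ~C):
            (~B -> D): β-rule — branch into ~~B  //  D.
              branch 1.1.2.1 (add ~~B):
                ○ open, literals {B=1, C=0, E=0}.
              branch 1.1.2.2 (add D):
                ○ open, literals {C=0, D=1, E=0}.
      branch 1.2 (add (A | ~B)):
        (A | ~B): β-rule — branch into A  //  ~B.
          branch 1.2.1 (add A):
            ○ open, literals {A=1, E=0}.
          branch 1.2.2 (add ~B):
            ○ open, literals {B=0, E=0}.
  branch 2 (add ~D):
    (((A | ~C) & (~B -> D)) | (A | ~B)): β-rule — branch into ((A | ~C) & (~B -> D))  //  (A | ~B).
      branch 2.1 (add ((A | ~C) & (~B -> D))):
        ((A | ~C) & (~B -> D)): α-rule — add (A | ~C), (~B -> D).
        (A | ~C): β-rule — branch into A  //  ~C.
          branch 2.1.1 (add A):
            (~B -> D): β-rule — branch into ~~B  //  D.
              branch 2.1.1.1 (add ~~B):
                ○ open, literals {A=1, B=1, D=0}.
              branch 2.1.1.2 (add D):
                × closes — contains both D and ~D.
          branch 2.1.2 (add ~C):
            (~B -> D): β-rule — branch into ~~B  //  D.
              branch 2.1.2.1 (add ~~B):
                ○ open, literals {B=1, C=0, D=0}.
              branch 2.1.2.2 (add D):
                × closes — contains both D and ~D.
      branch 2.2 (add (A | ~B)):
        (A | ~B): β-rule — branch into A  //  ~B.
          branch 2.2.1 (add A):
            ○ open, literals {A=1, D=0}.
          branch 2.2.2 (add ~B):
            ○ open, literals {B=0, D=0}.
2 branches closed, 10 open.
Each open branch fixes some atoms; the unmentioned ones are free. Counting distinct full assignments: branch {A=1, B=1, E=0} (C, D) contributes 4 new; branch {A=1, D=1, E=0} (B, C) contributes 2 new; branch {B=1, C=0, E=0} (A, D) contributes 2 new; branch {C=0, D=1, E=0} (A, B) contributes 1 new; branch {A=1, E=0} (B, C, D) contributes 2 new; branch {B=0, E=0} (A, C, D) contributes 3 new; branch {A=1, B=1, D=0} (C, E) contributes 2 new; branch {B=1, C=0, D=0} (A, E) contributes 1 new; branch {A=1, D=0} (B, C, E) contributes 2 new; branch {B=0, D=0} (A, C, E) contributes 2 new. Total: 21.

21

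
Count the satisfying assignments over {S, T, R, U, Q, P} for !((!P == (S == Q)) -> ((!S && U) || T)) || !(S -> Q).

24

Initial set: {(!((!P == (S == Q)) -> ((!S && U) || T)) || !(S -> Q))}.
(!((!P == (S == Q)) -> ((!S && U) || T)) || !(S -> Q)): β-rule — branch into !((!P == (S == Q)) -> ((!S && U) || T))  //  !(S -> Q).
  branch 1 (add !((!P == (S == Q)) -> ((!S && U) || T))):
    !((!P == (S == Q)) -> ((!S && U) || T)): α-rule — add (!P == (S == Q)), !((!S && U) || T).
    !((!S && U) || T): α-rule — add !(!S && U), !T.
    (!P == (S == Q)): β-rule — branch into !P, (S == Q)  //  !!P, !(S == Q).
      branch 1.1 (add !P, (S == Q)):
        !(!S && U): β-rule — branch into !!S  //  !U.
          branch 1.1.1 (add !!S):
            (S == Q): β-rule — branch into S, Q  //  !S, !Q.
              branch 1.1.1.1 (add S, Q):
                ○ open, literals {P=0, Q=1, S=1, T=0}.
              branch 1.1.1.2 (add !S, !Q):
                × closes — contains both S and !S.
          branch 1.1.2 (add !U):
            (S == Q): β-rule — branch into S, Q  //  !S, !Q.
              branch 1.1.2.1 (add S, Q):
                ○ open, literals {P=0, Q=1, S=1, T=0, U=0}.
              branch 1.1.2.2 (add !S, !Q):
                ○ open, literals {P=0, Q=0, S=0, T=0, U=0}.
      branch 1.2 (add !!P, !(S == Q)):
        !(!S && U): β-rule — branch into !!S  //  !U.
          branch 1.2.1 (add !!S):
            !(S == Q): β-rule — branch into S, !Q  //  !S, Q.
              branch 1.2.1.1 (add S, !Q):
                ○ open, literals {P=1, Q=0, S=1, T=0}.
              branch 1.2.1.2 (add !S, Q):
                × closes — contains both S and !S.
          branch 1.2.2 (add !U):
            !(S == Q): β-rule — branch into S, !Q  //  !S, Q.
              branch 1.2.2.1 (add S, !Q):
                ○ open, literals {P=1, Q=0, S=1, T=0, U=0}.
              branch 1.2.2.2 (add !S, Q):
                ○ open, literals {P=1, Q=1, S=0, T=0, U=0}.
  branch 2 (add !(S -> Q)):
    !(S -> Q): α-rule — add S, !Q.
    ○ open, literals {Q=0, S=1}.
2 branches closed, 7 open.
Each open branch fixes some atoms; the unmentioned ones are free. Counting distinct full assignments: branch {P=0, Q=1, S=1, T=0} (R, U) contributes 4 new; branch {P=0, Q=1, S=1, T=0, U=0} (R) contributes 0 new; branch {P=0, Q=0, S=0, T=0, U=0} (R) contributes 2 new; branch {P=1, Q=0, S=1, T=0} (R, U) contributes 4 new; branch {P=1, Q=0, S=1, T=0, U=0} (R) contributes 0 new; branch {P=1, Q=1, S=0, T=0, U=0} (R) contributes 2 new; branch {Q=0, S=1} (T, R, U, P) contributes 12 new. Total: 24.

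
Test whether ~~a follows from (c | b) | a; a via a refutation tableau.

Yes

Initial set: {((c | b) | a); a; ~~~a}.
~~~a: drop double negation, giving ~a.
× closes — contains both a and ~a.
All 1 branch closes.
Every branch closed, so the premises entail the conclusion.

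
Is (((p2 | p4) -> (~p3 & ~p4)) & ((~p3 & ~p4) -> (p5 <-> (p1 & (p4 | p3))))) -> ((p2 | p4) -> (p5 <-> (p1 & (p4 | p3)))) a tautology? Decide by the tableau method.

Assume the negation and expand:
Initial set: {~((((p2 | p4) -> (~p3 & ~p4)) & ((~p3 & ~p4) -> (p5 <-> (p1 & (p4 | p3))))) -> ((p2 | p4) -> (p5 <-> (p1 & (p4 | p3)))))}.
~((((p2 | p4) -> (~p3 & ~p4)) & ((~p3 & ~p4) -> (p5 <-> (p1 & (p4 | p3))))) -> ((p2 | p4) -> (p5 <-> (p1 & (p4 | p3))))): α-rule — add (((p2 | p4) -> (~p3 & ~p4)) & ((~p3 & ~p4) -> (p5 <-> (p1 & (p4 | p3))))), ~((p2 | p4) -> (p5 <-> (p1 & (p4 | p3)))).
(((p2 | p4) -> (~p3 & ~p4)) & ((~p3 & ~p4) -> (p5 <-> (p1 & (p4 | p3))))): α-rule — add ((p2 | p4) -> (~p3 & ~p4)), ((~p3 & ~p4) -> (p5 <-> (p1 & (p4 | p3)))).
~((p2 | p4) -> (p5 <-> (p1 & (p4 | p3)))): α-rule — add (p2 | p4), ~(p5 <-> (p1 & (p4 | p3))).
((p2 | p4) -> (~p3 & ~p4)): β-rule — branch into ~(p2 | p4)  //  (~p3 & ~p4).
  branch 1 (add ~(p2 | p4)):
    ~(p2 | p4): α-rule — add ~p2, ~p4.
    ((~p3 & ~p4) -> (p5 <-> (p1 & (p4 | p3)))): β-rule — branch into ~(~p3 & ~p4)  //  (p5 <-> (p1 & (p4 | p3))).
      branch 1.1 (add ~(~p3 & ~p4)):
        (p2 | p4): β-rule — branch into p2  //  p4.
          branch 1.1.1 (add p2):
            × closes — contains both p2 and ~p2.
          branch 1.1.2 (add p4):
            × closes — contains both p4 and ~p4.
      branch 1.2 (add (p5 <-> (p1 & (p4 | p3)))):
        (p2 | p4): β-rule — branch into p2  //  p4.
          branch 1.2.1 (add p2):
            × closes — contains both p2 and ~p2.
          branch 1.2.2 (add p4):
            × closes — contains both p4 and ~p4.
  branch 2 (add (~p3 & ~p4)):
    (~p3 & ~p4): α-rule — add ~p3, ~p4.
    ((~p3 & ~p4) -> (p5 <-> (p1 & (p4 | p3)))): β-rule — branch into ~(~p3 & ~p4)  //  (p5 <-> (p1 & (p4 | p3))).
      branch 2.1 (add ~(~p3 & ~p4)):
        (p2 | p4): β-rule — branch into p2  //  p4.
          branch 2.1.1 (add p2):
            ~(p5 <-> (p1 & (p4 | p3))): β-rule — branch into p5, ~(p1 & (p4 | p3))  //  ~p5, (p1 & (p4 | p3)).
              branch 2.1.1.1 (add p5, ~(p1 & (p4 | p3))):
                ~(~p3 & ~p4): β-rule — branch into ~~p3  //  ~~p4.
                  branch 2.1.1.1.1 (add ~~p3):
                    × closes — contains both p3 and ~p3.
                  branch 2.1.1.1.2 (add ~~p4):
                    × closes — contains both p4 and ~p4.
              branch 2.1.1.2 (add ~p5, (p1 & (p4 | p3))):
                (p1 & (p4 | p3)): α-rule — add p1, (p4 | p3).
                ~(~p3 & ~p4): β-rule — branch into ~~p3  //  ~~p4.
                  branch 2.1.1.2.1 (add ~~p3):
                    × closes — contains both p3 and ~p3.
                  branch 2.1.1.2.2 (add ~~p4):
                    × closes — contains both p4 and ~p4.
          branch 2.1.2 (add p4):
            × closes — contains both p4 and ~p4.
      branch 2.2 (add (p5 <-> (p1 & (p4 | p3)))):
        (p2 | p4): β-rule — branch into p2  //  p4.
          branch 2.2.1 (add p2):
            ~(p5 <-> (p1 & (p4 | p3))): β-rule — branch into p5, ~(p1 & (p4 | p3))  //  ~p5, (p1 & (p4 | p3)).
              branch 2.2.1.1 (add p5, ~(p1 & (p4 | p3))):
                (p5 <-> (p1 & (p4 | p3))): β-rule — branch into p5, (p1 & (p4 | p3))  //  ~p5, ~(p1 & (p4 | p3)).
                  branch 2.2.1.1.1 (add p5, (p1 & (p4 | p3))):
                    (p1 & (p4 | p3)): α-rule — add p1, (p4 | p3).
                    ~(p1 & (p4 | p3)): β-rule — branch into ~p1  //  ~(p4 | p3).
                      branch 2.2.1.1.1.1 (add ~p1):
                        × closes — contains both p1 and ~p1.
                      branch 2.2.1.1.1.2 (add ~(p4 | p3)):
                        ~(p4 | p3): α-rule — add ~p4, ~p3.
                        (p4 | p3): β-rule — branch into p4  //  p3.
                          branch 2.2.1.1.1.2.1 (add p4):
                            × closes — contains both p4 and ~p4.
                          branch 2.2.1.1.1.2.2 (add p3):
                            × closes — contains both p3 and ~p3.
                  branch 2.2.1.1.2 (add ~p5, ~(p1 & (p4 | p3))):
                    × closes — contains both p5 and ~p5.
              branch 2.2.1.2 (add ~p5, (p1 & (p4 | p3))):
                (p1 & (p4 | p3)): α-rule — add p1, (p4 | p3).
                (p5 <-> (p1 & (p4 | p3))): β-rule — branch into p5, (p1 & (p4 | p3))  //  ~p5, ~(p1 & (p4 | p3)).
                  branch 2.2.1.2.1 (add p5, (p1 & (p4 | p3))):
                    × closes — contains both p5 and ~p5.
                  branch 2.2.1.2.2 (add ~p5, ~(p1 & (p4 | p3))):
                    (p4 | p3): β-rule — branch into p4  //  p3.
                      branch 2.2.1.2.2.1 (add p4):
                        × closes — contains both p4 and ~p4.
                      branch 2.2.1.2.2.2 (add p3):
                        × closes — contains both p3 and ~p3.
          branch 2.2.2 (add p4):
            × closes — contains both p4 and ~p4.
All 17 branches close.
Every branch closed, so the negation is unsatisfiable and the formula is valid.

Valid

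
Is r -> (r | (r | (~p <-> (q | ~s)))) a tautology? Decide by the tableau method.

Valid

Assume the negation and expand:
Initial set: {F (r -> (r | (r | (~p <-> (q | ~s)))))}.
F (r -> (r | (r | (~p <-> (q | ~s))))): α-rule — add T r, F (r | (r | (~p <-> (q | ~s)))).
F (r | (r | (~p <-> (q | ~s)))): α-rule — add F r, F (r | (~p <-> (q | ~s))).
× closes — contains both r and ~r.
All 1 branch closes.
Every branch closed, so the negation is unsatisfiable and the formula is valid.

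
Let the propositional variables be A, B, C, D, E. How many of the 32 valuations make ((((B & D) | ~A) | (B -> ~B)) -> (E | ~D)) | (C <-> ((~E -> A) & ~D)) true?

Initial set: {(((((B & D) | ~A) | (B -> ~B)) -> (E | ~D)) | (C <-> ((~E -> A) & ~D)))}.
(((((B & D) | ~A) | (B -> ~B)) -> (E | ~D)) | (C <-> ((~E -> A) & ~D))): β-rule — branch into ((((B & D) | ~A) | (B -> ~B)) -> (E | ~D))  //  (C <-> ((~E -> A) & ~D)).
  branch 1 (add ((((B & D) | ~A) | (B -> ~B)) -> (E | ~D))):
    ((((B & D) | ~A) | (B -> ~B)) -> (E | ~D)): β-rule — branch into ~(((B & D) | ~A) | (B -> ~B))  //  (E | ~D).
      branch 1.1 (add ~(((B & D) | ~A) | (B -> ~B))):
        ~(((B & D) | ~A) | (B -> ~B)): α-rule — add ~((B & D) | ~A), ~(B -> ~B).
        ~((B & D) | ~A): α-rule — add ~(B & D), ~~A.
        ~(B -> ~B): α-rule — add B, ~~B.
        ~(B & D): β-rule — branch into ~B  //  ~D.
          branch 1.1.1 (add ~B):
            × closes — contains both B and ~B.
          branch 1.1.2 (add ~D):
            ○ open, literals {A=true, B=true, D=false}.
      branch 1.2 (add (E | ~D)):
        (E | ~D): β-rule — branch into E  //  ~D.
          branch 1.2.1 (add E):
            ○ open, literals {E=true}.
          branch 1.2.2 (add ~D):
            ○ open, literals {D=false}.
  branch 2 (add (C <-> ((~E -> A) & ~D))):
    (C <-> ((~E -> A) & ~D)): β-rule — branch into C, ((~E -> A) & ~D)  //  ~C, ~((~E -> A) & ~D).
      branch 2.1 (add C, ((~E -> A) & ~D)):
        ((~E -> A) & ~D): α-rule — add (~E -> A), ~D.
        (~E -> A): β-rule — branch into ~~E  //  A.
          branch 2.1.1 (add ~~E):
            ○ open, literals {C=true, D=false, E=true}.
          branch 2.1.2 (add A):
            ○ open, literals {A=true, C=true, D=false}.
      branch 2.2 (add ~C, ~((~E -> A) & ~D)):
        ~((~E -> A) & ~D): β-rule — branch into ~(~E -> A)  //  ~~D.
          branch 2.2.1 (add ~(~E -> A)):
            ~(~E -> A): α-rule — add ~E, ~A.
            ○ open, literals {A=false, C=false, E=false}.
          branch 2.2.2 (add ~~D):
            ○ open, literals {C=false, D=true}.
1 branch closed, 7 open.
Each open branch fixes some atoms; the unmentioned ones are free. Counting distinct full assignments: branch {A=true, B=true, D=false} (C, E) contributes 4 new; branch {E=true} (A, B, C, D) contributes 14 new; branch {D=false} (A, B, C, E) contributes 6 new; branch {C=true, D=false, E=true} (A, B) contributes 0 new; branch {A=true, C=true, D=false} (B, E) contributes 0 new; branch {A=false, C=false, E=false} (B, D) contributes 2 new; branch {C=false, D=true} (A, B, E) contributes 2 new. Total: 28.

28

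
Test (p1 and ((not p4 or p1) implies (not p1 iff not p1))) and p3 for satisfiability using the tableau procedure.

Satisfiable

Initial set: {((p1 and ((not p4 or p1) implies (not p1 iff not p1))) and p3)}.
((p1 and ((not p4 or p1) implies (not p1 iff not p1))) and p3): α-rule — add (p1 and ((not p4 or p1) implies (not p1 iff not p1))), p3.
(p1 and ((not p4 or p1) implies (not p1 iff not p1))): α-rule — add p1, ((not p4 or p1) implies (not p1 iff not p1)).
((not p4 or p1) implies (not p1 iff not p1)): β-rule — branch into not (not p4 or p1)  //  (not p1 iff not p1).
  branch 1 (add not (not p4 or p1)):
    not (not p4 or p1): α-rule — add not not p4, not p1.
    × closes — contains both p1 and not p1.
  branch 2 (add (not p1 iff not p1)):
    (not p1 iff not p1): β-rule — branch into not p1, not p1  //  not not p1, not not p1.
      branch 2.1 (add not p1, not p1):
        × closes — contains both p1 and not p1.
      branch 2.2 (add not not p1, not not p1):
        ○ open, literals {p1=1, p3=1}.
2 branches closed, 1 open.
An open branch gives a satisfying assignment: p1=1, p3=1.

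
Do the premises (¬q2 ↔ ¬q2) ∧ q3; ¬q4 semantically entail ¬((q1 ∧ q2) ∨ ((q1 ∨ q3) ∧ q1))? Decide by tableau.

No

Initial set: {T ((¬q2 ↔ ¬q2) ∧ q3); T ¬q4; F ¬((q1 ∧ q2) ∨ ((q1 ∨ q3) ∧ q1))}.
T ((¬q2 ↔ ¬q2) ∧ q3): α-rule — add T (¬q2 ↔ ¬q2), T q3.
F ¬((q1 ∧ q2) ∨ ((q1 ∨ q3) ∧ q1)): β-rule — branch into T (q1 ∧ q2)  //  T ((q1 ∨ q3) ∧ q1).
  branch 1 (add T (q1 ∧ q2)):
    T (q1 ∧ q2): α-rule — add T q1, T q2.
    T (¬q2 ↔ ¬q2): β-rule — branch into T ¬q2, T ¬q2  //  F ¬q2, F ¬q2.
      branch 1.1 (add T ¬q2, T ¬q2):
        × closes — contains both q2 and ¬q2.
      branch 1.2 (add F ¬q2, F ¬q2):
        ○ open, literals {q1=1, q2=1, q3=1, q4=0}.
  branch 2 (add T ((q1 ∨ q3) ∧ q1)):
    T ((q1 ∨ q3) ∧ q1): α-rule — add T (q1 ∨ q3), T q1.
    T (¬q2 ↔ ¬q2): β-rule — branch into T ¬q2, T ¬q2  //  F ¬q2, F ¬q2.
      branch 2.1 (add T ¬q2, T ¬q2):
        T (q1 ∨ q3): β-rule — branch into T q1  //  T q3.
          branch 2.1.1 (add T q1):
            ○ open, literals {q1=1, q2=0, q3=1, q4=0}.
          branch 2.1.2 (add T q3):
            ○ open, literals {q1=1, q2=0, q3=1, q4=0}.
      branch 2.2 (add F ¬q2, F ¬q2):
        T (q1 ∨ q3): β-rule — branch into T q1  //  T q3.
          branch 2.2.1 (add T q1):
            ○ open, literals {q1=1, q2=1, q3=1, q4=0}.
          branch 2.2.2 (add T q3):
            ○ open, literals {q1=1, q2=1, q3=1, q4=0}.
1 branch closed, 5 open.
An open branch gives a countermodel: q1=1, q2=1, q3=1, q4=0 (unmentioned atoms arbitrary); the premises hold there but the conclusion fails.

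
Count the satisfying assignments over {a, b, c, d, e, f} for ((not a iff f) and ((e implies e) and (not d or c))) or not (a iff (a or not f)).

40

Initial set: {(((not a iff f) and ((e implies e) and (not d or c))) or not (a iff (a or not f)))}.
(((not a iff f) and ((e implies e) and (not d or c))) or not (a iff (a or not f))): β-rule — branch into ((not a iff f) and ((e implies e) and (not d or c)))  //  not (a iff (a or not f)).
  branch 1 (add ((not a iff f) and ((e implies e) and (not d or c)))):
    ((not a iff f) and ((e implies e) and (not d or c))): α-rule — add (not a iff f), ((e implies e) and (not d or c)).
    ((e implies e) and (not d or c)): α-rule — add (e implies e), (not d or c).
    (not a iff f): β-rule — branch into not a, f  //  not not a, not f.
      branch 1.1 (add not a, f):
        (e implies e): β-rule — branch into not e  //  e.
          branch 1.1.1 (add not e):
            (not d or c): β-rule — branch into not d  //  c.
              branch 1.1.1.1 (add not d):
                ○ open, literals {a=F, d=F, e=F, f=T}.
              branch 1.1.1.2 (add c):
                ○ open, literals {a=F, c=T, e=F, f=T}.
          branch 1.1.2 (add e):
            (not d or c): β-rule — branch into not d  //  c.
              branch 1.1.2.1 (add not d):
                ○ open, literals {a=F, d=F, e=T, f=T}.
              branch 1.1.2.2 (add c):
                ○ open, literals {a=F, c=T, e=T, f=T}.
      branch 1.2 (add not not a, not f):
        (e implies e): β-rule — branch into not e  //  e.
          branch 1.2.1 (add not e):
            (not d or c): β-rule — branch into not d  //  c.
              branch 1.2.1.1 (add not d):
                ○ open, literals {a=T, d=F, e=F, f=F}.
              branch 1.2.1.2 (add c):
                ○ open, literals {a=T, c=T, e=F, f=F}.
          branch 1.2.2 (add e):
            (not d or c): β-rule — branch into not d  //  c.
              branch 1.2.2.1 (add not d):
                ○ open, literals {a=T, d=F, e=T, f=F}.
              branch 1.2.2.2 (add c):
                ○ open, literals {a=T, c=T, e=T, f=F}.
  branch 2 (add not (a iff (a or not f))):
    not (a iff (a or not f)): β-rule — branch into a, not (a or not f)  //  not a, (a or not f).
      branch 2.1 (add a, not (a or not f)):
        not (a or not f): α-rule — add not a, not not f.
        × closes — contains both a and not a.
      branch 2.2 (add not a, (a or not f)):
        (a or not f): β-rule — branch into a  //  not f.
          branch 2.2.1 (add a):
            × closes — contains both a and not a.
          branch 2.2.2 (add not f):
            ○ open, literals {a=F, f=F}.
2 branches closed, 9 open.
Each open branch fixes some atoms; the unmentioned ones are free. Counting distinct full assignments: branch {a=F, d=F, e=F, f=T} (b, c) contributes 4 new; branch {a=F, c=T, e=F, f=T} (b, d) contributes 2 new; branch {a=F, d=F, e=T, f=T} (b, c) contributes 4 new; branch {a=F, c=T, e=T, f=T} (b, d) contributes 2 new; branch {a=T, d=F, e=F, f=F} (b, c) contributes 4 new; branch {a=T, c=T, e=F, f=F} (b, d) contributes 2 new; branch {a=T, d=F, e=T, f=F} (b, c) contributes 4 new; branch {a=T, c=T, e=T, f=F} (b, d) contributes 2 new; branch {a=F, f=F} (b, c, d, e) contributes 16 new. Total: 40.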